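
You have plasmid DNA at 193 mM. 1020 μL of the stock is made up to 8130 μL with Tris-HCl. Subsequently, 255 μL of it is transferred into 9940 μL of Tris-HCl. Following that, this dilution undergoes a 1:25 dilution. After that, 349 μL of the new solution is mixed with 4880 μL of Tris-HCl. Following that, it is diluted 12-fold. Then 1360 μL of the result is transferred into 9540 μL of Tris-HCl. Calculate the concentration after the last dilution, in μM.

0.0168 μM

Overall dilution factor = 7.971 × 39.98 × 25 × 14.98 × 12 × 8.015 = 1.15 × 10⁷.
193 mM / 1.15 × 10⁷ = 1.68 × 10⁻⁵ mM = 0.0168 μM.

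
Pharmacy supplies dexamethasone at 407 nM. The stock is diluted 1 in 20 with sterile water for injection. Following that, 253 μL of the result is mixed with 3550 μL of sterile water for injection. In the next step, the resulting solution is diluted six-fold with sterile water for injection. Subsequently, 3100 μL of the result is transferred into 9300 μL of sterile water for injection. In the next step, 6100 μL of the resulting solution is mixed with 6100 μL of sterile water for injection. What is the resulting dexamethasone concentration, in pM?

Overall dilution factor = 20 × 15.03 × 6 × 4 × 2 = 1.44 × 10⁴.
407 nM / 1.44 × 10⁴ = 0.0282 nM = 28.2 pM.

28.2 pM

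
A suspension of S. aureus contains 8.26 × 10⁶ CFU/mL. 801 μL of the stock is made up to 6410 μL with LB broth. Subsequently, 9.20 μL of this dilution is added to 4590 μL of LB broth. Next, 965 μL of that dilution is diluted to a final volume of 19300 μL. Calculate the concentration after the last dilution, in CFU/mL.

Overall dilution factor = 8.002 × 499.9 × 20 = 8.00 × 10⁴.
8.26 × 10⁶ CFU/mL / 8.00 × 10⁴ = 103 CFU/mL.

103 CFU/mL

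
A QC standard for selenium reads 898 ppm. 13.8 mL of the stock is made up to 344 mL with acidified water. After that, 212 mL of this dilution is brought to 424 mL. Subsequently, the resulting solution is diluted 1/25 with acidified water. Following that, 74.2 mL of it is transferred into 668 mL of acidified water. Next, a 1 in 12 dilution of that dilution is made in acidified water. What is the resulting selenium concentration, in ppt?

Overall dilution factor = 24.93 × 2 × 25 × 10.00 × 12 = 1.50 × 10⁵.
898 ppm / 1.50 × 10⁵ = 6.00 × 10⁻³ ppm = 6000 ppt.

6000 ppt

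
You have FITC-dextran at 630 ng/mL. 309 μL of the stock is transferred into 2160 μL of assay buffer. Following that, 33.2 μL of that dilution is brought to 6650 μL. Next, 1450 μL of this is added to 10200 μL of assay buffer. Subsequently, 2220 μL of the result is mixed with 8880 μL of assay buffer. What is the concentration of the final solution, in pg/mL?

9.80 pg/mL

Overall dilution factor = 7.990 × 200.3 × 8.034 × 5 = 6.43 × 10⁴.
630 ng/mL / 6.43 × 10⁴ = 9.80 × 10⁻³ ng/mL = 9.80 pg/mL.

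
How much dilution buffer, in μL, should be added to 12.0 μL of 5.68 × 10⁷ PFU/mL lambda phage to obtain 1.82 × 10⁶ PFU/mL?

V₂ = C₁V₁/C₂ = 5.68 × 10⁷ × 12.0 / 1.82 × 10⁶ = 375 μL.
Diluent to add = V₂ − V₁ = 375 − 12.0 = 363 μL.

363 μL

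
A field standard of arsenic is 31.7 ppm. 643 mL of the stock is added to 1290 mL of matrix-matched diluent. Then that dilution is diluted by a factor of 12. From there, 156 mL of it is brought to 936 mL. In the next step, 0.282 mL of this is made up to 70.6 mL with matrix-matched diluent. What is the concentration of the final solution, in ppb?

0.585 ppb

Overall dilution factor = 3.006 × 12 × 6 × 250.4 = 5.42 × 10⁴.
31.7 ppm / 5.42 × 10⁴ = 5.85 × 10⁻⁴ ppm = 0.585 ppb.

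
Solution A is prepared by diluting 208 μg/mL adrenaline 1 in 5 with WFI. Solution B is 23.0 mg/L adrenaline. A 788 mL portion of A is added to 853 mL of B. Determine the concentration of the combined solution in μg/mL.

C_A = 208 μg/mL / 5 = 41.6 μg/mL.
C_B = 23.0 mg/L = 23.0 μg/mL.
C_mix = (C_A·V_A + C_B·V_B)/(V_A + V_B) = (41.6×788 + 23.0×853) / 1641 = 31.9 μg/mL.

31.9 μg/mL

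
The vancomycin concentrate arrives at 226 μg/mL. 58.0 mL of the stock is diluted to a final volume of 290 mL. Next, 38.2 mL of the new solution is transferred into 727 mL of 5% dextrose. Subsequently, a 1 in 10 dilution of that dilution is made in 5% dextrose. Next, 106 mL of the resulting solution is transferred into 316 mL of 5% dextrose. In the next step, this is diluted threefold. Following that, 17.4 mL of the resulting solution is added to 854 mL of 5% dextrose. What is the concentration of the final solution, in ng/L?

Overall dilution factor = 5 × 20.03 × 10 × 3.981 × 3 × 50.08 = 5.99 × 10⁵.
226 μg/mL / 5.99 × 10⁵ = 3.77 × 10⁻⁴ μg/mL = 377 ng/L.

377 ng/L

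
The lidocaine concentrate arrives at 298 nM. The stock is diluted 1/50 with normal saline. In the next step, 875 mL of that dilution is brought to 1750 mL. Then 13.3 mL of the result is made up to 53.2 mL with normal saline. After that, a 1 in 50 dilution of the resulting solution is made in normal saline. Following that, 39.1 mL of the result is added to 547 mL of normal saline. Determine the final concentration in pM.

Overall dilution factor = 50 × 2 × 4 × 50 × 14.99 = 3.00 × 10⁵.
298 nM / 3.00 × 10⁵ = 9.94 × 10⁻⁴ nM = 0.994 pM.

0.994 pM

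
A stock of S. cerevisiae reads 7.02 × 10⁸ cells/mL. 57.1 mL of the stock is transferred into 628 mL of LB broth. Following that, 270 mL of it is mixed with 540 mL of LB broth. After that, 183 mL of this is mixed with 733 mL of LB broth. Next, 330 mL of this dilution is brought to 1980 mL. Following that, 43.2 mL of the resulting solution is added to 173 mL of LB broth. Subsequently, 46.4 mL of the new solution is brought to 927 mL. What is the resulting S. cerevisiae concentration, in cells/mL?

6490 cells/mL

Overall dilution factor = 12.00 × 3 × 5.005 × 6 × 5.005 × 19.98 = 1.08 × 10⁵.
7.02 × 10⁸ cells/mL / 1.08 × 10⁵ = 6490 cells/mL.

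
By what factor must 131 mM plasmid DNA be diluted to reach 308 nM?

Factor = C₀/C_target = 131 mM / 308 nM = 4.25 × 10⁵.

4.25 × 10⁵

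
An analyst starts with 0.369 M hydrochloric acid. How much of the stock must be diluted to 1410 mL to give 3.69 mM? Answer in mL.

3.69 mM = 3.69 × 10⁻³ M.
V₁ = C₂V₂/C₁ = 3.69 × 10⁻³ × 1410 / 0.369 = 14.1 mL.

14.1 mL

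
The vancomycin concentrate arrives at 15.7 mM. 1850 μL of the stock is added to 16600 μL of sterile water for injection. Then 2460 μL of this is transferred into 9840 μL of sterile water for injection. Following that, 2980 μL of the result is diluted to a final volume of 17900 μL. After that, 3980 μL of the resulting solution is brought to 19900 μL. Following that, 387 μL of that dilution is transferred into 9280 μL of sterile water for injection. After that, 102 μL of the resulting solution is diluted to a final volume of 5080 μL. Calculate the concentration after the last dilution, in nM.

8.43 nM

Overall dilution factor = 9.973 × 5 × 6.007 × 5 × 24.98 × 49.80 = 1.86 × 10⁶.
15.7 mM / 1.86 × 10⁶ = 8.43 × 10⁻⁶ mM = 8.43 nM.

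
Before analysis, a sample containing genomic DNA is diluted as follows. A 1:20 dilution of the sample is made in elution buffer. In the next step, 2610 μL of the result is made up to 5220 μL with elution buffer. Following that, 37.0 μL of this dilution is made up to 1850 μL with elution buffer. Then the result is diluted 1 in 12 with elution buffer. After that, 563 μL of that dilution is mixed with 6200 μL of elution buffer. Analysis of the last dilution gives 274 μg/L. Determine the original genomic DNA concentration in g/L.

Overall dilution factor = 20 × 2 × 50 × 12 × 12.01 = 2.88 × 10⁵.
Original = 274 μg/L × 2.88 × 10⁵ = 7.90 × 10⁷ μg/L = 79.0 g/L.

79.0 g/L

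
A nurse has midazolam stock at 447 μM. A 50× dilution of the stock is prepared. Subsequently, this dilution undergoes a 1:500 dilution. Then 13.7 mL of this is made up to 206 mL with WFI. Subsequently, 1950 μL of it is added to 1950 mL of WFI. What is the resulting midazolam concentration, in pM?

1.19 pM

Overall dilution factor = 50 × 500 × 15.04 × 1001 = 3.76 × 10⁸.
447 μM / 3.76 × 10⁸ = 1.19 × 10⁻⁶ μM = 1.19 pM.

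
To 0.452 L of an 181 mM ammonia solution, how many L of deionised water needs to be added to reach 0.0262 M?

0.0262 M = 26.2 mM.
V₂ = C₁V₁/C₂ = 181 × 0.452 / 26.2 = 3.12 L.
Diluent to add = V₂ − V₁ = 3.12 − 0.452 = 2.67 L.

2.67 L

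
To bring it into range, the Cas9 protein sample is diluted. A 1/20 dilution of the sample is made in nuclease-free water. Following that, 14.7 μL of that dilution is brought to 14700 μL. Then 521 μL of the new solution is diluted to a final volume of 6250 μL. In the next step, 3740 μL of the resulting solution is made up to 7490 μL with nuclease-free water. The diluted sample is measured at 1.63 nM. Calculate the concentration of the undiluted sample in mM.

0.783 mM

Overall dilution factor = 20 × 1000 × 12.00 × 2.003 = 4.80 × 10⁵.
Original = 1.63 nM × 4.80 × 10⁵ = 7.83 × 10⁵ nM = 0.783 mM.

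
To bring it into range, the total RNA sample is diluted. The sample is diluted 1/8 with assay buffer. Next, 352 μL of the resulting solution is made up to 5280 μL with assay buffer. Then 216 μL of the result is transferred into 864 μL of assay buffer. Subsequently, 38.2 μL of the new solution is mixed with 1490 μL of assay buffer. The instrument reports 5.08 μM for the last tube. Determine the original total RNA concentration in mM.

122 mM

Overall dilution factor = 8 × 15 × 5 × 40.01 = 2.40 × 10⁴.
Original = 5.08 μM × 2.40 × 10⁴ = 1.22 × 10⁵ μM = 122 mM.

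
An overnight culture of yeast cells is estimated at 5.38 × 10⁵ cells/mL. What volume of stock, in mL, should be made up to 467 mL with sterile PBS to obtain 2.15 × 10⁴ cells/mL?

V₁ = C₂V₂/C₁ = 2.15 × 10⁴ × 467 / 5.38 × 10⁵ = 18.7 mL.

18.7 mL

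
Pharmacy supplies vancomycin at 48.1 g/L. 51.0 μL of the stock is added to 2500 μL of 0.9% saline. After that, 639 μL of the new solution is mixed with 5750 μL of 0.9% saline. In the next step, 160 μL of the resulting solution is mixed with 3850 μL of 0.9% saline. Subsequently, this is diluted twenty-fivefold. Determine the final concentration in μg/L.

153 μg/L

Overall dilution factor = 50.02 × 9.998 × 25.06 × 25 = 3.13 × 10⁵.
48.1 g/L / 3.13 × 10⁵ = 1.53 × 10⁻⁴ g/L = 153 μg/L.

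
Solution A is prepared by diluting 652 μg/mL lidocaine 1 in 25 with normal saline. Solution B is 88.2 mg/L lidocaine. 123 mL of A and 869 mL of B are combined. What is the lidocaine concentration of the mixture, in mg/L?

C_A = 652 μg/mL / 25 = 26.1 μg/mL.
C_B = 88.2 mg/L = 88.2 μg/mL.
C_mix = (C_A·V_A + C_B·V_B)/(V_A + V_B) = (26.1×123 + 88.2×869) / 992.0 = 80.5 μg/mL = 80.5 mg/L.

80.5 mg/L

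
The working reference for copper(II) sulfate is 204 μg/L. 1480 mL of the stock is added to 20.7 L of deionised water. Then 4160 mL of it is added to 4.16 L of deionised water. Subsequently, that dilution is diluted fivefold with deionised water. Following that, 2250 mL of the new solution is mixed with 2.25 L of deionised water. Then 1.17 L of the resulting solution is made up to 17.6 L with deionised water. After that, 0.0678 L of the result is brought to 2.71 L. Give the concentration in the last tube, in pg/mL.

1.13 pg/mL

Overall dilution factor = 14.99 × 2 × 5 × 2 × 15.04 × 39.97 = 1.80 × 10⁵.
204 μg/L / 1.80 × 10⁵ = 1.13 × 10⁻³ μg/L = 1.13 pg/mL.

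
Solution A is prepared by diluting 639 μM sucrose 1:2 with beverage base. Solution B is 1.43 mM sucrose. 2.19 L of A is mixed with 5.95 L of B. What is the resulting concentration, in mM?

C_A = 639 μM / 2 = 320 μM.
C_B = 1.43 mM = 1430 μM.
C_mix = (C_A·V_A + C_B·V_B)/(V_A + V_B) = (320×2.19 + 1430×5.95) / 8.140 = 1131 μM = 1.13 mM.

1.13 mM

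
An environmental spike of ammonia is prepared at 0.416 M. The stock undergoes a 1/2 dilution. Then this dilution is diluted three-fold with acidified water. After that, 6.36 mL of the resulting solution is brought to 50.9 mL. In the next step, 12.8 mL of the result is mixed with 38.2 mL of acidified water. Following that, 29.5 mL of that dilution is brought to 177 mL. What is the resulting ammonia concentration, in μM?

Overall dilution factor = 2 × 3 × 8.003 × 3.984 × 6 = 1148.
0.416 M / 1148 = 3.62 × 10⁻⁴ M = 362 μM.

362 μM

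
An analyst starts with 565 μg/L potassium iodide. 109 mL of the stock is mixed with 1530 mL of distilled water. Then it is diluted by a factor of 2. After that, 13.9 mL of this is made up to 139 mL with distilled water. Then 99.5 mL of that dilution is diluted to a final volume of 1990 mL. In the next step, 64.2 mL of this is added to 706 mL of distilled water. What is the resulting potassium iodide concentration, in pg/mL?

Overall dilution factor = 15.04 × 2 × 10 × 20 × 12.00 = 7.22 × 10⁴.
565 μg/L / 7.22 × 10⁴ = 7.83 × 10⁻³ μg/L = 7.83 pg/mL.

7.83 pg/mL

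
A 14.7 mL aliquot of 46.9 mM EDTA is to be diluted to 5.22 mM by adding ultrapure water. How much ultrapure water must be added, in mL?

117 mL

V₂ = C₁V₁/C₂ = 46.9 × 14.7 / 5.22 = 132 mL.
Diluent to add = V₂ − V₁ = 132 − 14.7 = 117 mL.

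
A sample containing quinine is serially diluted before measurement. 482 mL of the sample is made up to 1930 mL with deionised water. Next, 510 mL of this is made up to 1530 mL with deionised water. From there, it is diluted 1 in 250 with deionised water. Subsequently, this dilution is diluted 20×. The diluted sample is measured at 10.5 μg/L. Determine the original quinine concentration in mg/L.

631 mg/L

Overall dilution factor = 4.004 × 3 × 250 × 20 = 6.01 × 10⁴.
Original = 10.5 μg/L × 6.01 × 10⁴ = 6.31 × 10⁵ μg/L = 631 mg/L.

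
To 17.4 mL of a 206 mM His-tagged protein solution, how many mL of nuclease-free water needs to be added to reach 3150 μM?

1120 mL

3150 μM = 3.15 mM.
V₂ = C₁V₁/C₂ = 206 × 17.4 / 3.15 = 1138 mL.
Diluent to add = V₂ − V₁ = 1138 − 17.4 = 1120 mL.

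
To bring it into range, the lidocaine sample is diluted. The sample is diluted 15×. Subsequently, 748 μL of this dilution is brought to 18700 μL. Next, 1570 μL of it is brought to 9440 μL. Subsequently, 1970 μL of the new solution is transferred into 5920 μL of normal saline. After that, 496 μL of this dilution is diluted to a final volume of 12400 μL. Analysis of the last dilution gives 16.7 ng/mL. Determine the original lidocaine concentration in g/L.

Overall dilution factor = 15 × 25 × 6.013 × 4.005 × 25 = 2.26 × 10⁵.
Original = 16.7 ng/mL × 2.26 × 10⁵ = 3.77 × 10⁶ ng/mL = 3.77 g/L.

3.77 g/L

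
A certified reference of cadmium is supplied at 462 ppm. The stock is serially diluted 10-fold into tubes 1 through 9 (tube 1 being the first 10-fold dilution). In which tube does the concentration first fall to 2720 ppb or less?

tube 3

Tube n has concentration 462 ppm / 10ⁿ.
Need 10ⁿ ≥ 462 ppm / 2720 ppb = 170, so n ≥ 2.23.
First such tube: n = 3.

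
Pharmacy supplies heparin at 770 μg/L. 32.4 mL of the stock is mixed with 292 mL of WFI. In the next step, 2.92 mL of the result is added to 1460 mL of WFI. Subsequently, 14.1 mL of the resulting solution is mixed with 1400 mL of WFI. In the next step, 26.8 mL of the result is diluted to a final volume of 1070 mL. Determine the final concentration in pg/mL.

Overall dilution factor = 10.01 × 501 × 100.3 × 39.93 = 2.01 × 10⁷.
770 μg/L / 2.01 × 10⁷ = 3.83 × 10⁻⁵ μg/L = 0.0383 pg/mL.

0.0383 pg/mL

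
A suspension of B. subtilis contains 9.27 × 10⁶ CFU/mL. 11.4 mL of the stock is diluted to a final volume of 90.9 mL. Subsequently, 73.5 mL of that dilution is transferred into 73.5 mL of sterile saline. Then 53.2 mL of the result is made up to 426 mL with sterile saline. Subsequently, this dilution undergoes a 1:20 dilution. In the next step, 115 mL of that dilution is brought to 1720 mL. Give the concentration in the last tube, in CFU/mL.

243 CFU/mL

Overall dilution factor = 7.974 × 2 × 8.008 × 20 × 14.96 = 3.82 × 10⁴.
9.27 × 10⁶ CFU/mL / 3.82 × 10⁴ = 243 CFU/mL.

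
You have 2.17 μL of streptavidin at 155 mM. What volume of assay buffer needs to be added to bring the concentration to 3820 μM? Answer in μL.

3820 μM = 3.82 mM.
V₂ = C₁V₁/C₂ = 155 × 2.17 / 3.82 = 88.0 μL.
Diluent to add = V₂ − V₁ = 88.0 − 2.17 = 85.9 μL.

85.9 μL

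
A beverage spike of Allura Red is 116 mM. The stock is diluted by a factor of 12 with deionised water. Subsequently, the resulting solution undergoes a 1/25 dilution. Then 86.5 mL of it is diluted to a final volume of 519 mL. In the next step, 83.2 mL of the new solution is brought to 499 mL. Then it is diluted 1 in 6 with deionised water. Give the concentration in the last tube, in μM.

1.79 μM

Overall dilution factor = 12 × 25 × 6 × 5.998 × 6 = 6.48 × 10⁴.
116 mM / 6.48 × 10⁴ = 1.79 × 10⁻³ mM = 1.79 μM.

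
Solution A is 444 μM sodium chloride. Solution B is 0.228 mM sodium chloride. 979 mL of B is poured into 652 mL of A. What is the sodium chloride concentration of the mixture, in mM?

0.314 mM

C_B = 0.228 mM = 228 μM.
C_mix = (C_A·V_A + C_B·V_B)/(V_A + V_B) = (444×652 + 228×979) / 1631 = 314 μM = 0.314 mM.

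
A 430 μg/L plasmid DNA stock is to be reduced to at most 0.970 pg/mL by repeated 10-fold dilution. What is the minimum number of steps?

6

Need 10ⁿ ≥ 4.43 × 10⁵, so n ≥ log(4.43 × 10⁵)/log(10) = 5.65.
Minimum whole steps: n = 6.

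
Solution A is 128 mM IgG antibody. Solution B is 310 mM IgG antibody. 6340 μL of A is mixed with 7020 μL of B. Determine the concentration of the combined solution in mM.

224 mM

C_mix = (C_A·V_A + C_B·V_B)/(V_A + V_B) = (128×6340 + 310×7020) / 13360 = 224 mM.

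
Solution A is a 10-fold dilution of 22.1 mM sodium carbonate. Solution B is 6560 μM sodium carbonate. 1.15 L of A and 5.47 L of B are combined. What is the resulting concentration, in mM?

5.80 mM

C_A = 22.1 mM / 10 = 2.21 mM.
C_B = 6560 μM = 6.56 mM.
C_mix = (C_A·V_A + C_B·V_B)/(V_A + V_B) = (2.21×1.15 + 6.56×5.47) / 6.620 = 5.80 mM.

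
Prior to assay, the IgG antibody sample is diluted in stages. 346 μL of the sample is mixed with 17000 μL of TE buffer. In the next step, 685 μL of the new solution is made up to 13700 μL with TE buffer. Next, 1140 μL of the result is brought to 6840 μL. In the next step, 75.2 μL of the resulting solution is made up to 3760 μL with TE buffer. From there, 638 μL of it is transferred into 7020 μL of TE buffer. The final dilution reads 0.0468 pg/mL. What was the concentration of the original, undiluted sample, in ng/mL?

169 ng/mL

Overall dilution factor = 50.13 × 20 × 6 × 50 × 12.00 = 3.61 × 10⁶.
Original = 0.0468 pg/mL × 3.61 × 10⁶ = 1.69 × 10⁵ pg/mL = 169 ng/mL.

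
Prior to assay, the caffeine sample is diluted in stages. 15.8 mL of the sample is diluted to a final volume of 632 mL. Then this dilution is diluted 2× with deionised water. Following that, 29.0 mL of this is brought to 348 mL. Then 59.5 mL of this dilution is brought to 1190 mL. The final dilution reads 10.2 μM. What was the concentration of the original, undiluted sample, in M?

Overall dilution factor = 40 × 2 × 12 × 20 = 1.92 × 10⁴.
Original = 10.2 μM × 1.92 × 10⁴ = 1.96 × 10⁵ μM = 0.196 M.

0.196 M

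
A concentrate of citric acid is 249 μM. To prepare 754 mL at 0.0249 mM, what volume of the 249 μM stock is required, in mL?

75.4 mL

0.0249 mM = 24.9 μM.
V₁ = C₂V₂/C₁ = 24.9 × 754 / 249 = 75.4 mL.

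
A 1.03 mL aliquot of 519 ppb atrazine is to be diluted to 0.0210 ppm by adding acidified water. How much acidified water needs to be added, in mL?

24.4 mL

0.0210 ppm = 21.0 ppb.
V₂ = C₁V₁/C₂ = 519 × 1.03 / 21.0 = 25.5 mL.
Diluent to add = V₂ − V₁ = 25.5 − 1.03 = 24.4 mL.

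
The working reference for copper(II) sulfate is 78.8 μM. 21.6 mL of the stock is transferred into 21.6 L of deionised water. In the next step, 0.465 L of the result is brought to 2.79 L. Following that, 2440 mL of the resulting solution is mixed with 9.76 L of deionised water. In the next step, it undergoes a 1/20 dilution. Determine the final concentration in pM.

131 pM

Overall dilution factor = 1001 × 6 × 5 × 20 = 6.01 × 10⁵.
78.8 μM / 6.01 × 10⁵ = 1.31 × 10⁻⁴ μM = 131 pM.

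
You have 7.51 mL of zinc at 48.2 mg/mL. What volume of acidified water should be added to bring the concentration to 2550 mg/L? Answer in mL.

134 mL

2550 mg/L = 2.55 mg/mL.
V₂ = C₁V₁/C₂ = 48.2 × 7.51 / 2.55 = 142 mL.
Diluent to add = V₂ − V₁ = 142 − 7.51 = 134 mL.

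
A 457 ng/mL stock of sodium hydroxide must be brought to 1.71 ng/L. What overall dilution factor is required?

Factor = C₀/C_target = 457 ng/mL / 1.71 ng/L = 2.67 × 10⁵.

2.67 × 10⁵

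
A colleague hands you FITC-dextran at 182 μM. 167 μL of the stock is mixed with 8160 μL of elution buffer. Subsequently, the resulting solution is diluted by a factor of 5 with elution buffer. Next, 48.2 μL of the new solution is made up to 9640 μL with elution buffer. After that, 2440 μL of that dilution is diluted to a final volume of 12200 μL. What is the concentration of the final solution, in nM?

Overall dilution factor = 49.86 × 5 × 200 × 5 = 2.49 × 10⁵.
182 μM / 2.49 × 10⁵ = 7.30 × 10⁻⁴ μM = 0.730 nM.

0.730 nM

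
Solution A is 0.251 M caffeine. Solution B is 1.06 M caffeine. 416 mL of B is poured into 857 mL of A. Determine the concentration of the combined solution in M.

0.515 M

C_mix = (C_A·V_A + C_B·V_B)/(V_A + V_B) = (0.251×857 + 1.06×416) / 1273 = 0.515 M.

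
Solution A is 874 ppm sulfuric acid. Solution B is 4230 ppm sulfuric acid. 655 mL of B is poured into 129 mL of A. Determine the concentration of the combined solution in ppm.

3680 ppm

C_mix = (C_A·V_A + C_B·V_B)/(V_A + V_B) = (874×129 + 4230×655) / 784.0 = 3678 ppm.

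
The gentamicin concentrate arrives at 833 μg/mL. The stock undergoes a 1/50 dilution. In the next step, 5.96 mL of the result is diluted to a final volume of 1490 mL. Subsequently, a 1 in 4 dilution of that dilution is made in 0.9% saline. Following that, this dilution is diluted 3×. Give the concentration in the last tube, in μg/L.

5.55 μg/L

Overall dilution factor = 50 × 250 × 4 × 3 = 1.50 × 10⁵.
833 μg/mL / 1.50 × 10⁵ = 5.55 × 10⁻³ μg/mL = 5.55 μg/L.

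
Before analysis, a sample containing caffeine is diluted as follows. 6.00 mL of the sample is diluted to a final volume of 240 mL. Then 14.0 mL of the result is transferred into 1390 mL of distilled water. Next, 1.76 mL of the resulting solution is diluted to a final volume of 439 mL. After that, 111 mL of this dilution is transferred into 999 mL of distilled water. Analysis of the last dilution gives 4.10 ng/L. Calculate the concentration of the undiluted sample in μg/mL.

41.0 μg/mL

Overall dilution factor = 40 × 100.3 × 249.4 × 10 = 1.00 × 10⁷.
Original = 4.10 ng/L × 1.00 × 10⁷ = 4.10 × 10⁷ ng/L = 41.0 μg/mL.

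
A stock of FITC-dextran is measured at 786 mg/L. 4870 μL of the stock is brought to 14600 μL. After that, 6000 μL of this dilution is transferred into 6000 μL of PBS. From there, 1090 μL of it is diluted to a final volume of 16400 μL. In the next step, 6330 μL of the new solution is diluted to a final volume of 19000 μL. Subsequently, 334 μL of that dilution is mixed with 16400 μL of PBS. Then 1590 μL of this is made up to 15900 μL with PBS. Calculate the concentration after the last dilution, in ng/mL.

Overall dilution factor = 2.998 × 2 × 15.05 × 3.002 × 50.10 × 10 = 1.36 × 10⁵.
786 mg/L / 1.36 × 10⁵ = 5.79 × 10⁻³ mg/L = 5.79 ng/mL.

5.79 ng/mL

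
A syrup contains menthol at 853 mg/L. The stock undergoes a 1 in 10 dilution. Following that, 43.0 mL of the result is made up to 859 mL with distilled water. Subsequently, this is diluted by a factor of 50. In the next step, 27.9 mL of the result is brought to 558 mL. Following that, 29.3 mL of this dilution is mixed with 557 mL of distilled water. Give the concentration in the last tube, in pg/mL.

Overall dilution factor = 10 × 19.98 × 50 × 20 × 20.01 = 4.00 × 10⁶.
853 mg/L / 4.00 × 10⁶ = 2.13 × 10⁻⁴ mg/L = 213 pg/mL.

213 pg/mL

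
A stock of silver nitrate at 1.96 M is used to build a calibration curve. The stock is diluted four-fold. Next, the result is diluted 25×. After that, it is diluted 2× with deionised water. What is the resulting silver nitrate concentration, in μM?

9800 μM

Overall dilution factor = 4 × 25 × 2 = 200.
1.96 M / 200 = 9.80 × 10⁻³ M = 9800 μM.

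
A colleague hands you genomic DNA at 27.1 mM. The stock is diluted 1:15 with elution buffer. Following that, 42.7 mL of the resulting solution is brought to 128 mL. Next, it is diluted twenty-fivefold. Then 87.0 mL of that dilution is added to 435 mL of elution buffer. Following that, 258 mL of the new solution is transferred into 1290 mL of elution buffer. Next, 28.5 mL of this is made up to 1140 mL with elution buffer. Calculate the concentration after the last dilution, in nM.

Overall dilution factor = 15 × 2.998 × 25 × 6 × 6 × 40 = 1.62 × 10⁶.
27.1 mM / 1.62 × 10⁶ = 1.67 × 10⁻⁵ mM = 16.7 nM.

16.7 nM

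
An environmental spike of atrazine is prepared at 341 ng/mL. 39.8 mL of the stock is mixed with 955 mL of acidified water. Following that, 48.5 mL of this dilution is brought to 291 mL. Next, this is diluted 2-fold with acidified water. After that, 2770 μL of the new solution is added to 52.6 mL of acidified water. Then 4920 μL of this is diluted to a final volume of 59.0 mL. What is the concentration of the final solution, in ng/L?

4.74 ng/L

Overall dilution factor = 24.99 × 6 × 2 × 19.99 × 11.99 = 7.19 × 10⁴.
341 ng/mL / 7.19 × 10⁴ = 4.74 × 10⁻³ ng/mL = 4.74 ng/L.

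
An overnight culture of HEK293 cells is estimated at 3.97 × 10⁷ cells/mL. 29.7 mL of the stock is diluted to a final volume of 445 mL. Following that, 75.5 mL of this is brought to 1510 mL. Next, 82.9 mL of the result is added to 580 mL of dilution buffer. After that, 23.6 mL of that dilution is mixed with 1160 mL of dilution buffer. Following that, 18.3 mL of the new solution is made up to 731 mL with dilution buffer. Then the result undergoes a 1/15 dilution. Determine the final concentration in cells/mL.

Overall dilution factor = 14.98 × 20 × 7.996 × 50.15 × 39.95 × 15 = 7.20 × 10⁷.
3.97 × 10⁷ cells/mL / 7.20 × 10⁷ = 0.551 cells/mL.

0.551 cells/mL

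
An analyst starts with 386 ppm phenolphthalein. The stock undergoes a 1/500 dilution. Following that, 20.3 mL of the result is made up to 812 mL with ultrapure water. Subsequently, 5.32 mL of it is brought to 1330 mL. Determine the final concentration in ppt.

77.2 ppt

Overall dilution factor = 500 × 40 × 250 = 5.00 × 10⁶.
386 ppm / 5.00 × 10⁶ = 7.72 × 10⁻⁵ ppm = 77.2 ppt.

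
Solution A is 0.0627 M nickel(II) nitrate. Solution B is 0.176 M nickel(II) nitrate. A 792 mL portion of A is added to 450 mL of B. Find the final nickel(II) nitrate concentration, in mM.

104 mM

C_mix = (C_A·V_A + C_B·V_B)/(V_A + V_B) = (0.0627×792 + 0.176×450) / 1242 = 0.104 M = 104 mM.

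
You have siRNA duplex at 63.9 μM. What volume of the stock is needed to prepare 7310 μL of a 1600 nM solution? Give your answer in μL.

183 μL

1600 nM = 1.60 μM.
V₁ = C₂V₂/C₁ = 1.60 × 7310 / 63.9 = 183 μL.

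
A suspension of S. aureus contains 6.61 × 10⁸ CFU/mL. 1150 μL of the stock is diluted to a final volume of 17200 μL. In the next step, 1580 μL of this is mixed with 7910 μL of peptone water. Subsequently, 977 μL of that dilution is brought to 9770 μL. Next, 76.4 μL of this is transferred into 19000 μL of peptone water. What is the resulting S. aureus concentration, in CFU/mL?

2950 CFU/mL

Overall dilution factor = 14.96 × 6.006 × 10 × 249.7 = 2.24 × 10⁵.
6.61 × 10⁸ CFU/mL / 2.24 × 10⁵ = 2950 CFU/mL.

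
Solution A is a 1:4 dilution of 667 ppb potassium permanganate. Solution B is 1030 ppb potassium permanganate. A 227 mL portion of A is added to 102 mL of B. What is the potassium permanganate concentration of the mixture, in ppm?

0.434 ppm

C_A = 667 ppb / 4 = 167 ppb.
C_mix = (C_A·V_A + C_B·V_B)/(V_A + V_B) = (167×227 + 1030×102) / 329.0 = 434 ppb = 0.434 ppm.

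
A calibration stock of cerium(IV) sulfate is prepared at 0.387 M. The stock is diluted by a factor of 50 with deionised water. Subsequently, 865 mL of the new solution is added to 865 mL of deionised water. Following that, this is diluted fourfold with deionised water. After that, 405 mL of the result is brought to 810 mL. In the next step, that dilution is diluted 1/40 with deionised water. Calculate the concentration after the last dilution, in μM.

Overall dilution factor = 50 × 2 × 4 × 2 × 40 = 3.20 × 10⁴.
0.387 M / 3.20 × 10⁴ = 1.21 × 10⁻⁵ M = 12.1 μM.

12.1 μM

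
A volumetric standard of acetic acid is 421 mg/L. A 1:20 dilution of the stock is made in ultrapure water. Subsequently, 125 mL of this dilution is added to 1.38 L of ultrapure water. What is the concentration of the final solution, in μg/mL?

Overall dilution factor = 20 × 12.04 = 241.
421 mg/L / 241 = 1.75 mg/L = 1.75 μg/mL.

1.75 μg/mL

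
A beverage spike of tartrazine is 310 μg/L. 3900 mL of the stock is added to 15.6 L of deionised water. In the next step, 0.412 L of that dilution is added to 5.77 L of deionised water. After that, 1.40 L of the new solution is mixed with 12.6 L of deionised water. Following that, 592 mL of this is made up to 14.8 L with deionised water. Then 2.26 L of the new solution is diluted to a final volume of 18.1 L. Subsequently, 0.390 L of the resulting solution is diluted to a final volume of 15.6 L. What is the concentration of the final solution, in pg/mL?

0.0516 pg/mL

Overall dilution factor = 5 × 15.00 × 10 × 25 × 8.009 × 40 = 6.01 × 10⁶.
310 μg/L / 6.01 × 10⁶ = 5.16 × 10⁻⁵ μg/L = 0.0516 pg/mL.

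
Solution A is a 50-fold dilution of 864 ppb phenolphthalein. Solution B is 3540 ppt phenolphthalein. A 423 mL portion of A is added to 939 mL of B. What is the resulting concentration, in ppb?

7.81 ppb

C_A = 864 ppb / 50 = 17.3 ppb.
C_B = 3540 ppt = 3.54 ppb.
C_mix = (C_A·V_A + C_B·V_B)/(V_A + V_B) = (17.3×423 + 3.54×939) / 1362 = 7.81 ppb.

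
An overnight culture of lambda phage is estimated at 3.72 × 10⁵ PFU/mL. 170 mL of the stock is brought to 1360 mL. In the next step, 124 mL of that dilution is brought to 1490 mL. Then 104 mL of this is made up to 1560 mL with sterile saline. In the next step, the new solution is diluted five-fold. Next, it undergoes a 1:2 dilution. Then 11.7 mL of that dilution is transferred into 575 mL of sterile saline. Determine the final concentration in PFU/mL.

0.514 PFU/mL

Overall dilution factor = 8 × 12.02 × 15 × 5 × 2 × 50.15 = 7.23 × 10⁵.
3.72 × 10⁵ PFU/mL / 7.23 × 10⁵ = 0.514 PFU/mL.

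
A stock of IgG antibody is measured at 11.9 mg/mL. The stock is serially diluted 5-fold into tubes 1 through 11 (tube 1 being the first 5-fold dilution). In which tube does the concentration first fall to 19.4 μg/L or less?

tube 9

Tube n has concentration 11.9 mg/mL / 5ⁿ.
Need 5ⁿ ≥ 11.9 mg/mL / 19.4 μg/L = 6.13 × 10⁵, so n ≥ 8.28.
First such tube: n = 9.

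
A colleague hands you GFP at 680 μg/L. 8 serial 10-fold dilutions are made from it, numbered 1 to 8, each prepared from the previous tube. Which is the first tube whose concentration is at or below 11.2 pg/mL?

tube 5

Tube n has concentration 680 μg/L / 10ⁿ.
Need 10ⁿ ≥ 680 μg/L / 11.2 pg/mL = 6.07 × 10⁴, so n ≥ 4.78.
First such tube: n = 5.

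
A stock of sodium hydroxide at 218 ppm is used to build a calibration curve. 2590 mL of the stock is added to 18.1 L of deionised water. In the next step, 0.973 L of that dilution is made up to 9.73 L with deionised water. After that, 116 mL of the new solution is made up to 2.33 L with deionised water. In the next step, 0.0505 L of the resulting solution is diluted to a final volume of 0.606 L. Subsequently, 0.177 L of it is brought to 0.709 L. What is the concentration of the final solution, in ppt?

Overall dilution factor = 7.988 × 10 × 20.09 × 12 × 4.006 = 7.71 × 10⁴.
218 ppm / 7.71 × 10⁴ = 2.83 × 10⁻³ ppm = 2830 ppt.

2830 ppt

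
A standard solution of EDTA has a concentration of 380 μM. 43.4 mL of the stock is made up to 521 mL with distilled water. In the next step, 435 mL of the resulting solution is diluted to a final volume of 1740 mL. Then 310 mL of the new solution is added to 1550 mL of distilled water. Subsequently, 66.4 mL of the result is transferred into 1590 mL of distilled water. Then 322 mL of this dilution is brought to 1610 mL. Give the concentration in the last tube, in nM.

10.6 nM

Overall dilution factor = 12.00 × 4 × 6 × 24.95 × 5 = 3.59 × 10⁴.
380 μM / 3.59 × 10⁴ = 0.0106 μM = 10.6 nM.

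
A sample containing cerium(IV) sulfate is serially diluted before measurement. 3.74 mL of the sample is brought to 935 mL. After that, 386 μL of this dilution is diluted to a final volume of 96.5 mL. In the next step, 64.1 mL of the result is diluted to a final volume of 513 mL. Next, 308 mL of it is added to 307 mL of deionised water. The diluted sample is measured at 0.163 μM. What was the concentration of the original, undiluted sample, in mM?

Overall dilution factor = 250 × 250 × 8.003 × 1.997 = 9.99 × 10⁵.
Original = 0.163 μM × 9.99 × 10⁵ = 1.63 × 10⁵ μM = 163 mM.

163 mM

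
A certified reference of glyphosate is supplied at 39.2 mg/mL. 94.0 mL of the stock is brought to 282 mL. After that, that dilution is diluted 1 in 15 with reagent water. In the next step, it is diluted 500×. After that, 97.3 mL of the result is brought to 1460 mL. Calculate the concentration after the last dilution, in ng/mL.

116 ng/mL

Overall dilution factor = 3 × 15 × 500 × 15.01 = 3.38 × 10⁵.
39.2 mg/mL / 3.38 × 10⁵ = 1.16 × 10⁻⁴ mg/mL = 116 ng/mL.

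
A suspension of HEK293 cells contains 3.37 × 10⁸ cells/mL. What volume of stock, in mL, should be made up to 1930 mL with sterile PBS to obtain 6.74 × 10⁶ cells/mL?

38.6 mL

V₁ = C₂V₂/C₁ = 6.74 × 10⁶ × 1930 / 3.37 × 10⁸ = 38.6 mL.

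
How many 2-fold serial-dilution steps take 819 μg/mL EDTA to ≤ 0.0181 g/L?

6

Need 2ⁿ ≥ 45.2, so n ≥ log(45.2)/log(2) = 5.50.
Minimum whole steps: n = 6.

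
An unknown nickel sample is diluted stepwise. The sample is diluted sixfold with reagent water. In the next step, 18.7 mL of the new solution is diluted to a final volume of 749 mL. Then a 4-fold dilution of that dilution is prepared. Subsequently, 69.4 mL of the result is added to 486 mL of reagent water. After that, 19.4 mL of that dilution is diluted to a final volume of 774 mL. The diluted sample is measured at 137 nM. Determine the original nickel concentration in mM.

42.0 mM

Overall dilution factor = 6 × 40.05 × 4 × 8.003 × 39.90 = 3.07 × 10⁵.
Original = 137 nM × 3.07 × 10⁵ = 4.20 × 10⁷ nM = 42.0 mM.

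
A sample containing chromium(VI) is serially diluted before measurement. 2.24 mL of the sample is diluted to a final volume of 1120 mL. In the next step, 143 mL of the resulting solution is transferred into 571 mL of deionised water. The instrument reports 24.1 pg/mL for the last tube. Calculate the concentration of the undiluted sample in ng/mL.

Overall dilution factor = 500 × 4.993 = 2497.
Original = 24.1 pg/mL × 2497 = 6.02 × 10⁴ pg/mL = 60.2 ng/mL.

60.2 ng/mL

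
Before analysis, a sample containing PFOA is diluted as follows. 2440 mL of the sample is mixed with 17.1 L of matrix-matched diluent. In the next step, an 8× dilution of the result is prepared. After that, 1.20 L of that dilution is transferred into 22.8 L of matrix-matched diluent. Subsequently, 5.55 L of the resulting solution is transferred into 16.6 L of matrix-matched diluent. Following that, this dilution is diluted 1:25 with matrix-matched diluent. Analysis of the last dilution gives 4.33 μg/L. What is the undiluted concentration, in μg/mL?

554 μg/mL

Overall dilution factor = 8.008 × 8 × 20 × 3.991 × 25 = 1.28 × 10⁵.
Original = 4.33 μg/L × 1.28 × 10⁵ = 5.54 × 10⁵ μg/L = 554 μg/mL.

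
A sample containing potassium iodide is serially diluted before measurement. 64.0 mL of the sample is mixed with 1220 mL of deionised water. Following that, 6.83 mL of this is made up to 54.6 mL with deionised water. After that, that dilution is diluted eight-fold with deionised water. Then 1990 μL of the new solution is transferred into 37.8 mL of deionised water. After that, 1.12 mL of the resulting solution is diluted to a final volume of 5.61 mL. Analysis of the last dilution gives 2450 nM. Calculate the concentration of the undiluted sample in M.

0.315 M

Overall dilution factor = 20.06 × 7.994 × 8 × 19.99 × 5.009 = 1.29 × 10⁵.
Original = 2450 nM × 1.29 × 10⁵ = 3.15 × 10⁸ nM = 0.315 M.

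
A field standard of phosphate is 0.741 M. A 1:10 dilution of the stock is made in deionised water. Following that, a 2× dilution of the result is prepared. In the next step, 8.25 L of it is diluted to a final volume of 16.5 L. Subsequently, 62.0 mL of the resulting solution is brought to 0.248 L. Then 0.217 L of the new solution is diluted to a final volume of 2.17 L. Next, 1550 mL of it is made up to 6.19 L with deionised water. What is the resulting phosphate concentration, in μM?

116 μM

Overall dilution factor = 10 × 2 × 2 × 4 × 10 × 3.994 = 6390.
0.741 M / 6390 = 1.16 × 10⁻⁴ M = 116 μM.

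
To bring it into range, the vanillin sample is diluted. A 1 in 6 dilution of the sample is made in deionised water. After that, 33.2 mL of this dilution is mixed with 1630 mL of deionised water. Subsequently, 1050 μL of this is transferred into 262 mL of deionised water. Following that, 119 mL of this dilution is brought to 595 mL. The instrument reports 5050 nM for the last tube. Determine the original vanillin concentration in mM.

1900 mM

Overall dilution factor = 6 × 50.10 × 250.5 × 5 = 3.77 × 10⁵.
Original = 5050 nM × 3.77 × 10⁵ = 1.90 × 10⁹ nM = 1900 mM.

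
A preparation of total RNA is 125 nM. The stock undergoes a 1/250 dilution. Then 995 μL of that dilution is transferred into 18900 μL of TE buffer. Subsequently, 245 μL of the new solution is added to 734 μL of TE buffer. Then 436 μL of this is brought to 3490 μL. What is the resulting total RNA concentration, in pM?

Overall dilution factor = 250 × 19.99 × 3.996 × 8.005 = 1.60 × 10⁵.
125 nM / 1.60 × 10⁵ = 7.82 × 10⁻⁴ nM = 0.782 pM.

0.782 pM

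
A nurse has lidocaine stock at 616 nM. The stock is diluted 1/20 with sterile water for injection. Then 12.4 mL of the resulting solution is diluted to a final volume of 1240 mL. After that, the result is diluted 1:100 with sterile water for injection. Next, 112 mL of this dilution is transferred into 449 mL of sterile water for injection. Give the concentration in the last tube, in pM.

Overall dilution factor = 20 × 100 × 100 × 5.009 = 1.00 × 10⁶.
616 nM / 1.00 × 10⁶ = 6.15 × 10⁻⁴ nM = 0.615 pM.

0.615 pM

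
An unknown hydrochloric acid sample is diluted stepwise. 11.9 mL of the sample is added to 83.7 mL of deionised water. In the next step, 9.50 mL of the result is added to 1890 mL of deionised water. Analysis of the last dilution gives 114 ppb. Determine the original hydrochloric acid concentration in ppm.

Overall dilution factor = 8.034 × 199.9 = 1606.
Original = 114 ppb × 1606 = 1.83 × 10⁵ ppb = 183 ppm.

183 ppm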